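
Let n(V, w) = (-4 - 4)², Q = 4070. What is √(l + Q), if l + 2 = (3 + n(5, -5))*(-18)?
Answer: 3*√318 ≈ 53.498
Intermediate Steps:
n(V, w) = 64 (n(V, w) = (-8)² = 64)
l = -1208 (l = -2 + (3 + 64)*(-18) = -2 + 67*(-18) = -2 - 1206 = -1208)
√(l + Q) = √(-1208 + 4070) = √2862 = 3*√318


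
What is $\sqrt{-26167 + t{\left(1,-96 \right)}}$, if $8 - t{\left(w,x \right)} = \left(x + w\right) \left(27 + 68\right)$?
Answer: $i \sqrt{17134} \approx 130.9 i$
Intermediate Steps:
$t{\left(w,x \right)} = 8 - 95 w - 95 x$ ($t{\left(w,x \right)} = 8 - \left(x + w\right) \left(27 + 68\right) = 8 - \left(w + x\right) 95 = 8 - \left(95 w + 95 x\right) = 8 - 95 w - 95 x$)
$\sqrt{-26167 + t{\left(1,-96 \right)}} = \sqrt{-26167 - -9033} = \sqrt{-26167 + \left(8 - 95 + 9120\right)} = \sqrt{-26167 + 9033} = \sqrt{-17134} = i \sqrt{17134}$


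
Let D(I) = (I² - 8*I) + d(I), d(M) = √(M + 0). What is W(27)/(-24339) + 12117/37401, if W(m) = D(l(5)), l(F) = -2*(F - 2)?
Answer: 661619/2064179 - I*√6/24339 ≈ 0.32052 - 0.00010064*I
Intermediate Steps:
l(F) = 4 - 2*F (l(F) = -2*(-2 + F) = 4 - 2*F)
d(M) = √M
D(I) = √I + I² - 8*I (D(I) = (I² - 8*I) + √I = √I + I² - 8*I)
W(m) = 84 + I*√6 (W(m) = √(4 - 2*5) + (4 - 2*5)² - 8*(4 - 2*5) = √(4 - 10) + (4 - 10)² - 8*(4 - 10) = √(-6) + (-6)² - 8*(-6) = I*√6 + 36 + 48 = 84 + I*√6)
W(27)/(-24339) + 12117/37401 = (84 + I*√6)/(-24339) + 12117/37401 = (84 + I*√6)*(-1/24339) + 12117*(1/37401) = (-4/1159 - I*√6/24339) + 577/1781 = 661619/2064179 - I*√6/24339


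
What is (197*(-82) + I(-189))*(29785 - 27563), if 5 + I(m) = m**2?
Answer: 43466764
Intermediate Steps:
I(m) = -5 + m**2
(197*(-82) + I(-189))*(29785 - 27563) = (197*(-82) + (-5 + (-189)**2))*(29785 - 27563) = (-16154 + (-5 + 35721))*2222 = (-16154 + 35716)*2222 = 19562*2222 = 43466764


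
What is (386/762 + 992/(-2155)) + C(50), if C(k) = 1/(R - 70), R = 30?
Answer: 139493/6568440 ≈ 0.021237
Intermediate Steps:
C(k) = -1/40 (C(k) = 1/(30 - 70) = 1/(-40) = -1/40)
(386/762 + 992/(-2155)) + C(50) = (386/762 + 992/(-2155)) - 1/40 = (386*(1/762) + 992*(-1/2155)) - 1/40 = (193/381 - 992/2155) - 1/40 = 37963/821055 - 1/40 = 139493/6568440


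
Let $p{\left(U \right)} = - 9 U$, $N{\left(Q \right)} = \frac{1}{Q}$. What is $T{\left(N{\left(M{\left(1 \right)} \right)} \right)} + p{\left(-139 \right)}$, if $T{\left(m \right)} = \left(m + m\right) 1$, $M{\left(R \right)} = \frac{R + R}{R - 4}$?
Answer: $1248$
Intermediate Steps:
$M{\left(R \right)} = \frac{2 R}{-4 + R}$
$T{\left(m \right)} = 2 m$ ($T{\left(m \right)} = 2 m 1 = 2 m$)
$T{\left(N{\left(M{\left(1 \right)} \right)} \right)} + p{\left(-139 \right)} = \frac{2}{2 \cdot 1 \frac{1}{-4 + 1}} - -1251 = \frac{2}{2 \cdot 1 \frac{1}{-3}} + 1251 = \frac{2}{2 \cdot 1 \left(- \frac{1}{3}\right)} + 1251 = \frac{2}{- \frac{2}{3}} + 1251 = 2 \left(- \frac{3}{2}\right) + 1251 = -3 + 1251 = 1248$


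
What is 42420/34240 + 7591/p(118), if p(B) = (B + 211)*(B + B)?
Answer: 44419679/33231632 ≈ 1.3367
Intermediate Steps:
p(B) = 2*B*(211 + B) (p(B) = (211 + B)*(2*B) = 2*B*(211 + B))
42420/34240 + 7591/p(118) = 42420/34240 + 7591/((2*118*(211 + 118))) = 42420*(1/34240) + 7591/((2*118*329)) = 2121/1712 + 7591/77644 = 44419679/33231632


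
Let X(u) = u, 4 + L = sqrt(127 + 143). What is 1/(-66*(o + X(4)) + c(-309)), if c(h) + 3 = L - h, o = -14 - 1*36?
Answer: 1669/5570987 - 3*sqrt(30)/11141974 ≈ 0.00029811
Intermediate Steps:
L = -4 + 3*sqrt(30) (L = -4 + sqrt(127 + 143) = -4 + sqrt(270) = -4 + 3*sqrt(30) ≈ 12.432)
o = -50 (o = -14 - 36 = -50)
c(h) = -7 - h + 3*sqrt(30) (c(h) = -3 + ((-4 + 3*sqrt(30)) - h) = -3 + (-4 - h + 3*sqrt(30)) = -7 - h + 3*sqrt(30))
1/(-66*(o + X(4)) + c(-309)) = 1/(-66*(-50 + 4) + (-7 - 1*(-309) + 3*sqrt(30))) = 1/(-66*(-46) + (-7 + 309 + 3*sqrt(30))) = 1/(3036 + (302 + 3*sqrt(30))) = 1/(3338 + 3*sqrt(30))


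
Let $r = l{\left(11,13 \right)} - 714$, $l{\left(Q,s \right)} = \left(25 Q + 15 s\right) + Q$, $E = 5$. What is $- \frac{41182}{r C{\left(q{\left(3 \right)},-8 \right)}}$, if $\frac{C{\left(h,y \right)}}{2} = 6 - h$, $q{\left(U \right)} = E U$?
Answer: $- \frac{20591}{2097} \approx -9.8193$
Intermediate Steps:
$l{\left(Q,s \right)} = 15 s + 26 Q$ ($l{\left(Q,s \right)} = \left(15 s + 25 Q\right) + Q = 15 s + 26 Q$)
$q{\left(U \right)} = 5 U$
$C{\left(h,y \right)} = 12 - 2 h$ ($C{\left(h,y \right)} = 2 \left(6 - h\right) = 12 - 2 h$)
$r = -233$ ($r = \left(15 \cdot 13 + 26 \cdot 11\right) - 714 = \left(195 + 286\right) - 714 = 481 - 714 = -233$)
$- \frac{41182}{r C{\left(q{\left(3 \right)},-8 \right)}} = - \frac{41182}{\left(-233\right) \left(12 - 2 \cdot 5 \cdot 3\right)} = - \frac{41182}{\left(-233\right) \left(12 - 30\right)} = - \frac{41182}{\left(-233\right) \left(-18\right)} = - \frac{41182}{4194} = \left(-41182\right) \frac{1}{4194} = - \frac{20591}{2097}$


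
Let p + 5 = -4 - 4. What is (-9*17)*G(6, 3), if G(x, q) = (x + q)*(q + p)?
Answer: 13770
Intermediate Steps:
p = -13 (p = -5 + (-4 - 4) = -5 - 8 = -13)
G(x, q) = (-13 + q)*(q + x) (G(x, q) = (x + q)*(q - 13) = (q + x)*(-13 + q) = (-13 + q)*(q + x))
(-9*17)*G(6, 3) = (-9*17)*(3² - 13*3 - 13*6 + 3*6) = -153*(9 - 39 - 78 + 18) = -153*(-90) = 13770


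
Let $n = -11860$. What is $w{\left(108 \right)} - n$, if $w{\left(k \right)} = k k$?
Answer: $23524$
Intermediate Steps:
$w{\left(k \right)} = k^{2}$
$w{\left(108 \right)} - n = 108^{2} - -11860 = 11664 + 11860 = 23524$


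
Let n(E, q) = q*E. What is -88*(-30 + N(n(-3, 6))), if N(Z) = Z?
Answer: 4224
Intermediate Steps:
n(E, q) = E*q
-88*(-30 + N(n(-3, 6))) = -88*(-30 - 3*6) = -88*(-30 - 18) = -88*(-48) = 4224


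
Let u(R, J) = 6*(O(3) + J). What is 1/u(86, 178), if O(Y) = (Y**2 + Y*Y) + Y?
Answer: 1/1194 ≈ 0.00083752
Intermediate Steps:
O(Y) = Y + 2*Y**2 (O(Y) = (Y**2 + Y**2) + Y = 2*Y**2 + Y = Y + 2*Y**2)
u(R, J) = 126 + 6*J (u(R, J) = 6*(3*(1 + 2*3) + J) = 6*(3*(1 + 6) + J) = 6*(3*7 + J) = 6*(21 + J) = 126 + 6*J)
1/u(86, 178) = 1/(126 + 6*178) = 1/(126 + 1068) = 1/1194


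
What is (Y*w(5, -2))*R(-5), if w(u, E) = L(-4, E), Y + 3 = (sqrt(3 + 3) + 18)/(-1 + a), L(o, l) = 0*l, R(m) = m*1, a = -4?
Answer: 0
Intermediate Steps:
R(m) = m
L(o, l) = 0
Y = -33/5 - sqrt(6)/5 (Y = -3 + (sqrt(3 + 3) + 18)/(-1 - 4) = -3 + (sqrt(6) + 18)/(-5) = -3 + (18 + sqrt(6))*(-1/5) = -3 + (-18/5 - sqrt(6)/5) = -33/5 - sqrt(6)/5 ≈ -7.0899)
w(u, E) = 0
(Y*w(5, -2))*R(-5) = ((-33/5 - sqrt(6)/5)*0)*(-5) = 0*(-5) = 0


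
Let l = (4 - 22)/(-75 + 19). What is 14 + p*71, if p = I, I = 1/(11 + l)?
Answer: 6426/317 ≈ 20.271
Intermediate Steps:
l = 9/28 (l = -18/(-56) = -18*(-1/56) = 9/28 ≈ 0.32143)
I = 28/317 (I = 1/(11 + 9/28) = 1/(317/28) = 28/317 ≈ 0.088328)
p = 28/317 ≈ 0.088328
14 + p*71 = 14 + (28/317)*71 = 14 + 1988/317 = 6426/317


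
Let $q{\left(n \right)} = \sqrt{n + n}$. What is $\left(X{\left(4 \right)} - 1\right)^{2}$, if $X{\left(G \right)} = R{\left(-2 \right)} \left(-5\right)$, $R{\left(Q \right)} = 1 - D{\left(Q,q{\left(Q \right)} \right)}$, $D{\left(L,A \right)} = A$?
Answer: $-64 - 120 i \approx -64.0 - 120.0 i$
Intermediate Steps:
$q{\left(n \right)} = \sqrt{2} \sqrt{n}$ ($q{\left(n \right)} = \sqrt{2 n} = \sqrt{2} \sqrt{n}$)
$R{\left(Q \right)} = 1 - \sqrt{2} \sqrt{Q}$
$X{\left(G \right)} = -5 + 10 i$ ($X{\left(G \right)} = \left(1 - \sqrt{2} \sqrt{-2}\right) \left(-5\right) = \left(1 - \sqrt{2} i \sqrt{2}\right) \left(-5\right) = \left(1 - 2 i\right) \left(-5\right) = -5 + 10 i$)
$\left(X{\left(4 \right)} - 1\right)^{2} = \left(\left(-5 + 10 i\right) - 1\right)^{2} = \left(-6 + 10 i\right)^{2}$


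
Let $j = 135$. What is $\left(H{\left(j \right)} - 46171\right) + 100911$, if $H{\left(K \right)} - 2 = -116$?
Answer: $54626$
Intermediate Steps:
$H{\left(K \right)} = -114$ ($H{\left(K \right)} = 2 - 116 = -114$)
$\left(H{\left(j \right)} - 46171\right) + 100911 = \left(-114 - 46171\right) + 100911 = -46285 + 100911 = 54626$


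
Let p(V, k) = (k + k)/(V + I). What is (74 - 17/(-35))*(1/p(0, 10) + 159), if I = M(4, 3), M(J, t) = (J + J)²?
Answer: 2114277/175 ≈ 12082.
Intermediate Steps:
M(J, t) = 4*J² (M(J, t) = (2*J)² = 4*J²)
I = 64 (I = 4*4² = 4*16 = 64)
p(V, k) = 2*k/(64 + V) (p(V, k) = (k + k)/(V + 64) = (2*k)/(64 + V) = 2*k/(64 + V))
(74 - 17/(-35))*(1/p(0, 10) + 159) = (74 - 17/(-35))*(1/(2*10/(64 + 0)) + 159) = (74 - 17*(-1/35))*(1/(2*10/64) + 159) = (74 + 17/35)*(1/(2*10*(1/64)) + 159) = 2607*(1/(5/16) + 159)/35 = 2607*(16/5 + 159)/35 = (2607/35)*(811/5) = 2114277/175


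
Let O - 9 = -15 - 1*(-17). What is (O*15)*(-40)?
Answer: -6600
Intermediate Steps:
O = 11 (O = 9 + (-15 - 1*(-17)) = 9 + (-15 + 17) = 9 + 2 = 11)
(O*15)*(-40) = (11*15)*(-40) = 165*(-40) = -6600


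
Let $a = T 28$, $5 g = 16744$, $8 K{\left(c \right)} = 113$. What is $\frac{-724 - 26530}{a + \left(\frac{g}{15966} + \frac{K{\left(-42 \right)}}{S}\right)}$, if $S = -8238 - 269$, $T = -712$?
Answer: $\frac{74034271110960}{54154686410203} \approx 1.3671$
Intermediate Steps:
$K{\left(c \right)} = \frac{113}{8}$ ($K{\left(c \right)} = \frac{1}{8} \cdot 113 = \frac{113}{8}$)
$S = -8507$ ($S = -8238 - 269 = -8507$)
$g = \frac{16744}{5}$ ($g = \frac{1}{5} \cdot 16744 = \frac{16744}{5} \approx 3348.8$)
$a = -19936$ ($a = \left(-712\right) 28 = -19936$)
$\frac{-724 - 26530}{a + \left(\frac{g}{15966} + \frac{K{\left(-42 \right)}}{S}\right)} = \frac{-724 - 26530}{-19936 + \left(\frac{16744}{5 \cdot 15966} + \frac{113}{8 \left(-8507\right)}\right)} = - \frac{27254}{-19936 + \left(\frac{16744}{5} \cdot \frac{1}{15966} + \frac{113}{8} \left(- \frac{1}{8507}\right)\right)} = - \frac{27254}{-19936 + \left(\frac{8372}{39915} - \frac{113}{68056}\right)} = - \frac{27254}{-19936 + \frac{565254437}{2716455240}} = - \frac{27254}{- \frac{54154686410203}{2716455240}} = \left(-27254\right) \left(- \frac{2716455240}{54154686410203}\right) = \frac{74034271110960}{54154686410203}$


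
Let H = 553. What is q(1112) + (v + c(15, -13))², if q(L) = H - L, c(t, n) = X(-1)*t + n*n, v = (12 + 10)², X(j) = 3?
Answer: 486645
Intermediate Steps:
v = 484 (v = 22² = 484)
c(t, n) = n² + 3*t (c(t, n) = 3*t + n*n = 3*t + n² = n² + 3*t)
q(L) = 553 - L
q(1112) + (v + c(15, -13))² = (553 - 1*1112) + (484 + ((-13)² + 3*15))² = (553 - 1112) + (484 + (169 + 45))² = -559 + (484 + 214)² = -559 + 698² = -559 + 487204 = 486645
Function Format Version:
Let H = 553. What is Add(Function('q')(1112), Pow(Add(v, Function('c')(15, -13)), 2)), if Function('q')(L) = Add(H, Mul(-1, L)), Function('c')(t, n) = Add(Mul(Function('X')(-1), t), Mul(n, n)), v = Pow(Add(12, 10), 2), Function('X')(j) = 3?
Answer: 486645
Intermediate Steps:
v = 484 (v = Pow(22, 2) = 484)
Function('c')(t, n) = Add(Pow(n, 2), Mul(3, t)) (Function('c')(t, n) = Add(Mul(3, t), Mul(n, n)) = Add(Mul(3, t), Pow(n, 2)) = Add(Pow(n, 2), Mul(3, t)))
Function('q')(L) = Add(553, Mul(-1, L))
Add(Function('q')(1112), Pow(Add(v, Function('c')(15, -13)), 2)) = Add(Add(553, Mul(-1, 1112)), Pow(Add(484, Add(Pow(-13, 2), Mul(3, 15))), 2)) = Add(Add(553, -1112), Pow(Add(484, Add(169, 45)), 2)) = Add(-559, Pow(Add(484, 214), 2)) = Add(-559, Pow(698, 2)) = Add(-559, 487204) = 486645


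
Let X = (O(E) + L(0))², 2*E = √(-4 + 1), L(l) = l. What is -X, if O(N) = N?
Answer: ¾ ≈ 0.75000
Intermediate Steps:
E = I*√3/2 (E = √(-4 + 1)/2 = √(-3)/2 = (I*√3)/2 = I*√3/2 ≈ 0.86602*I)
X = -¾ (X = (I*√3/2 + 0)² = (I*√3/2)² = -¾ ≈ -0.75000)
-X = -1*(-¾) = ¾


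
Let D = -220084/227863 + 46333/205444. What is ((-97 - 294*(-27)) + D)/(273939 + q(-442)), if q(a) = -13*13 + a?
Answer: 367026751313735/12795327217220416 ≈ 0.028684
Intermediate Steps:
D = -34657360917/46813086172 (D = -220084*1/227863 + 46333*(1/205444) = -220084/227863 + 46333/205444 = -34657360917/46813086172 ≈ -0.74033)
q(a) = -169 + a
((-97 - 294*(-27)) + D)/(273939 + q(-442)) = ((-97 - 294*(-27)) - 34657360917/46813086172)/(273939 + (-169 - 442)) = ((-97 + 7938) - 34657360917/46813086172)/(273939 - 611) = (7841 - 34657360917/46813086172)/273328 = (367026751313735/46813086172)*(1/273328) = 367026751313735/12795327217220416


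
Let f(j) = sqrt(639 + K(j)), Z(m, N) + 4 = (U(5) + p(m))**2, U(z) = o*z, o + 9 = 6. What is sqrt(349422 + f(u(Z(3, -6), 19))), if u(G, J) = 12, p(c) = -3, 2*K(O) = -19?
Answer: sqrt(1397688 + 2*sqrt(2518))/2 ≈ 591.14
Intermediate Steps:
o = -3 (o = -9 + 6 = -3)
K(O) = -19/2 (K(O) = (1/2)*(-19) = -19/2)
U(z) = -3*z
Z(m, N) = 320 (Z(m, N) = -4 + (-3*5 - 3)**2 = -4 + (-15 - 3)**2 = -4 + (-18)**2 = -4 + 324 = 320)
f(j) = sqrt(2518)/2 (f(j) = sqrt(639 - 19/2) = sqrt(1259/2) = sqrt(2518)/2)
sqrt(349422 + f(u(Z(3, -6), 19))) = sqrt(349422 + sqrt(2518)/2)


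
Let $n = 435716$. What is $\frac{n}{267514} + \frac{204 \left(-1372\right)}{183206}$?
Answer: $\frac{1237956766}{12252542471} \approx 0.10104$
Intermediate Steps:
$\frac{n}{267514} + \frac{204 \left(-1372\right)}{183206} = \frac{435716}{267514} + \frac{204 \left(-1372\right)}{183206} = 435716 \cdot \frac{1}{267514} - \frac{139944}{91603} = \frac{217858}{133757} - \frac{139944}{91603} = \frac{1237956766}{12252542471}$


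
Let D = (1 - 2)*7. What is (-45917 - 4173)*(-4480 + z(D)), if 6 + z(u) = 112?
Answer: 219093660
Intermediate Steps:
D = -7 (D = -1*7 = -7)
z(u) = 106 (z(u) = -6 + 112 = 106)
(-45917 - 4173)*(-4480 + z(D)) = (-45917 - 4173)*(-4480 + 106) = -50090*(-4374) = 219093660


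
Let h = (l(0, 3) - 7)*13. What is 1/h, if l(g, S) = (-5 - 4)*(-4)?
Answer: 1/377 ≈ 0.0026525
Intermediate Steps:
l(g, S) = 36 (l(g, S) = -9*(-4) = 36)
h = 377 (h = (36 - 7)*13 = 29*13 = 377)
1/h = 1/377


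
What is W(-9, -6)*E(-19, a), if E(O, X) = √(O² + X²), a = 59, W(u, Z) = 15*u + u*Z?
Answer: -81*√3842 ≈ -5020.7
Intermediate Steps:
W(u, Z) = 15*u + Z*u
W(-9, -6)*E(-19, a) = (-9*(15 - 6))*√((-19)² + 59²) = (-9*9)*√(361 + 3481) = -81*√3842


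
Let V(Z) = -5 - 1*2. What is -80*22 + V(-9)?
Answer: -1767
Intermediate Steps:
V(Z) = -7 (V(Z) = -5 - 2 = -7)
-80*22 + V(-9) = -80*22 - 7 = -1760 - 7 = -1767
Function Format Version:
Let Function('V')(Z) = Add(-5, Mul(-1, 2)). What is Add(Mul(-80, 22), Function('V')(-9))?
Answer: -1767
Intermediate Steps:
Function('V')(Z) = -7 (Function('V')(Z) = Add(-5, -2) = -7)
Add(Mul(-80, 22), Function('V')(-9)) = Add(Mul(-80, 22), -7) = Add(-1760, -7) = -1767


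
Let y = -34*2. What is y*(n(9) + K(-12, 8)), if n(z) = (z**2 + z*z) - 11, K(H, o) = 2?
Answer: -10404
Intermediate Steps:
n(z) = -11 + 2*z**2 (n(z) = (z**2 + z**2) - 11 = 2*z**2 - 11 = -11 + 2*z**2)
y = -68
y*(n(9) + K(-12, 8)) = -68*((-11 + 2*9**2) + 2) = -68*((-11 + 2*81) + 2) = -68*((-11 + 162) + 2) = -68*(151 + 2) = -68*153 = -10404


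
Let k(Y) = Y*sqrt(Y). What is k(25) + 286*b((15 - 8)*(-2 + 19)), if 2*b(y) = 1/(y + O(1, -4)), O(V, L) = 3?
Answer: 15393/122 ≈ 126.17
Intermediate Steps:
k(Y) = Y**(3/2)
b(y) = 1/(2*(3 + y)) (b(y) = 1/(2*(y + 3)) = 1/(2*(3 + y)))
k(25) + 286*b((15 - 8)*(-2 + 19)) = 25**(3/2) + 286*(1/(2*(3 + (15 - 8)*(-2 + 19)))) = 125 + 286*(1/(2*(3 + 7*17))) = 125 + 286*(1/(2*(3 + 119))) = 125 + 286*((1/2)/122) = 125 + 286*((1/2)*(1/122)) = 125 + 286*(1/244) = 125 + 143/122 = 15393/122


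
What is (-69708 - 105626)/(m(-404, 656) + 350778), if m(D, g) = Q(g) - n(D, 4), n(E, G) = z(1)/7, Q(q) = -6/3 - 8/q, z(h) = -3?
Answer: -100641716/201345663 ≈ -0.49985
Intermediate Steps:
Q(q) = -2 - 8/q (Q(q) = -6*1/3 - 8/q = -2 - 8/q)
n(E, G) = -3/7
m(D, g) = -11/7 - 8/g (m(D, g) = (-2 - 8/g) - 1*(-3/7) = (-2 - 8/g) + 3/7 = -11/7 - 8/g)
(-69708 - 105626)/(m(-404, 656) + 350778) = (-69708 - 105626)/((-11/7 - 8/656) + 350778) = -175334/((-11/7 - 8*1/656) + 350778) = -175334/((-11/7 - 1/82) + 350778) = -175334/(-909/574 + 350778) = -175334/201345663/574 = -175334*574/201345663 = -100641716/201345663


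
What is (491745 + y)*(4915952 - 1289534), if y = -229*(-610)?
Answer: 2289847249830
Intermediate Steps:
y = 139690
(491745 + y)*(4915952 - 1289534) = (491745 + 139690)*(4915952 - 1289534) = 631435*3626418 = 2289847249830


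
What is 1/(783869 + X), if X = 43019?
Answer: 1/826888 ≈ 1.2094e-6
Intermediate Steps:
1/(783869 + X) = 1/(783869 + 43019) = 1/826888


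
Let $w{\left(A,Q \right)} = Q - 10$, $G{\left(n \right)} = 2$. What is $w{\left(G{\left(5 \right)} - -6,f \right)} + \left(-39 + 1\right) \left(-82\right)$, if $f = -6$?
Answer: $3100$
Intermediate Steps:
$w{\left(A,Q \right)} = -10 + Q$
$w{\left(G{\left(5 \right)} - -6,f \right)} + \left(-39 + 1\right) \left(-82\right) = \left(-10 - 6\right) + \left(-39 + 1\right) \left(-82\right) = -16 - -3116 = -16 + 3116 = 3100$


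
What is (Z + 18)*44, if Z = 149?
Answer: 7348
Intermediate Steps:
(Z + 18)*44 = (149 + 18)*44 = 167*44 = 7348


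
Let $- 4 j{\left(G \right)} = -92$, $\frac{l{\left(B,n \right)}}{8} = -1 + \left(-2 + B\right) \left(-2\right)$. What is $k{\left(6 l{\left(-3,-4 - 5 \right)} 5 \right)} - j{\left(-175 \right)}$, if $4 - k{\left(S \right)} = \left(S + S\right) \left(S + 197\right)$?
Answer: $-10182259$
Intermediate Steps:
$l{\left(B,n \right)} = 24 - 16 B$ ($l{\left(B,n \right)} = 8 \left(-1 + \left(-2 + B\right) \left(-2\right)\right) = 8 \left(-1 - \left(-4 + 2 B\right)\right) = 8 \left(3 - 2 B\right) = 24 - 16 B$)
$j{\left(G \right)} = 23$ ($j{\left(G \right)} = \left(- \frac{1}{4}\right) \left(-92\right) = 23$)
$k{\left(S \right)} = 4 - 2 S \left(197 + S\right)$ ($k{\left(S \right)} = 4 - \left(S + S\right) \left(S + 197\right) = 4 - 2 S \left(197 + S\right)$)
$k{\left(6 l{\left(-3,-4 - 5 \right)} 5 \right)} - j{\left(-175 \right)} = \left(4 - 394 \cdot 6 \left(24 - -48\right) 5 - 2 \left(6 \left(24 - -48\right) 5\right)^{2}\right) - 23 = \left(4 - 394 \cdot 6 \left(24 + 48\right) 5 - 2 \left(6 \left(24 + 48\right) 5\right)^{2}\right) - 23 = \left(4 - 394 \cdot 6 \cdot 72 \cdot 5 - 2 \left(6 \cdot 72 \cdot 5\right)^{2}\right) - 23 = \left(4 - 394 \cdot 432 \cdot 5 - 2 \left(432 \cdot 5\right)^{2}\right) - 23 = \left(4 - 851040 - 2 \cdot 2160^{2}\right) - 23 = \left(4 - 851040 - 9331200\right) - 23 = -10182236 - 23 = -10182259$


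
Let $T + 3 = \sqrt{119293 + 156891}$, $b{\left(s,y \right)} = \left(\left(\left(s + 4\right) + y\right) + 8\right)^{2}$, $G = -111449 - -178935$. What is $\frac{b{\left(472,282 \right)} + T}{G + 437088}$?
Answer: $\frac{25511}{21938} + \frac{\sqrt{69046}}{252287} \approx 1.1639$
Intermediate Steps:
$G = 67486$ ($G = -111449 + 178935 = 67486$)
$b{\left(s,y \right)} = \left(12 + s + y\right)^{2}$ ($b{\left(s,y \right)} = \left(\left(\left(4 + s\right) + y\right) + 8\right)^{2} = \left(\left(4 + s + y\right) + 8\right)^{2} = \left(12 + s + y\right)^{2}$)
$T = -3 + 2 \sqrt{69046}$ ($T = -3 + \sqrt{119293 + 156891} = -3 + \sqrt{276184} = -3 + 2 \sqrt{69046} \approx 522.53$)
$\frac{b{\left(472,282 \right)} + T}{G + 437088} = \frac{\left(12 + 472 + 282\right)^{2} - \left(3 - 2 \sqrt{69046}\right)}{67486 + 437088} = \frac{766^{2} - \left(3 - 2 \sqrt{69046}\right)}{504574} = \left(586756 - \left(3 - 2 \sqrt{69046}\right)\right) \frac{1}{504574} = \left(586753 + 2 \sqrt{69046}\right) \frac{1}{504574} = \frac{25511}{21938} + \frac{\sqrt{69046}}{252287}$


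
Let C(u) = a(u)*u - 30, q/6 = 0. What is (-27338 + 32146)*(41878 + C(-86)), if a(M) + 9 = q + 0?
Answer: 204926576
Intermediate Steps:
q = 0 (q = 6*0 = 0)
a(M) = -9 (a(M) = -9 + (0 + 0) = -9 + 0 = -9)
C(u) = -30 - 9*u (C(u) = -9*u - 30 = -30 - 9*u)
(-27338 + 32146)*(41878 + C(-86)) = (-27338 + 32146)*(41878 + (-30 - 9*(-86))) = 4808*(41878 + (-30 + 774)) = 4808*(41878 + 744) = 4808*42622 = 204926576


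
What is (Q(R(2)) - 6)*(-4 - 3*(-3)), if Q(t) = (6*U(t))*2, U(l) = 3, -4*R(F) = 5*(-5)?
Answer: 150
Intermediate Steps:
R(F) = 25/4 (R(F) = -5*(-5)/4 = -¼*(-25) = 25/4)
Q(t) = 36 (Q(t) = (6*3)*2 = 18*2 = 36)
(Q(R(2)) - 6)*(-4 - 3*(-3)) = (36 - 6)*(-4 - 3*(-3)) = 30*(-4 + 9) = 30*5 = 150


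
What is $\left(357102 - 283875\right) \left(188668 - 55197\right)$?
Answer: $9773680917$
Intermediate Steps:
$\left(357102 - 283875\right) \left(188668 - 55197\right) = 73227 \cdot 133471 = 9773680917$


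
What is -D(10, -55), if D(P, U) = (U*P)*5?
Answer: 2750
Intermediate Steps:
D(P, U) = 5*P*U (D(P, U) = (P*U)*5 = 5*P*U)
-D(10, -55) = -5*10*(-55) = -1*(-2750) = 2750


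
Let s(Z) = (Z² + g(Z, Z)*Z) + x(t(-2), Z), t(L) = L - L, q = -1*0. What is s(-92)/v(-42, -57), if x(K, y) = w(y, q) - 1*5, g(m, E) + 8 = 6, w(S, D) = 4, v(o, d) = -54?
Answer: -8647/54 ≈ -160.13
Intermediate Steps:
q = 0
t(L) = 0
g(m, E) = -2 (g(m, E) = -8 + 6 = -2)
x(K, y) = -1 (x(K, y) = 4 - 1*5 = 4 - 5 = -1)
s(Z) = -1 + Z² - 2*Z (s(Z) = (Z² - 2*Z) - 1 = -1 + Z² - 2*Z)
s(-92)/v(-42, -57) = (-1 + (-92)² - 2*(-92))/(-54) = (-1 + 8464 + 184)*(-1/54) = 8647*(-1/54) = -8647/54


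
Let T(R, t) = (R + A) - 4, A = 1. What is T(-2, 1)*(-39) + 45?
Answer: 240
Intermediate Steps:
T(R, t) = -3 + R (T(R, t) = (R + 1) - 4 = (1 + R) - 4 = -3 + R)
T(-2, 1)*(-39) + 45 = (-3 - 2)*(-39) + 45 = -5*(-39) + 45 = 195 + 45 = 240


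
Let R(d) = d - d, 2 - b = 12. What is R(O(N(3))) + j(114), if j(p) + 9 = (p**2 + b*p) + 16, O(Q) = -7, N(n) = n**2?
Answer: 11863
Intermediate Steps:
b = -10 (b = 2 - 1*12 = 2 - 12 = -10)
j(p) = 7 + p**2 - 10*p (j(p) = -9 + ((p**2 - 10*p) + 16) = -9 + (16 + p**2 - 10*p) = 7 + p**2 - 10*p)
R(d) = 0
R(O(N(3))) + j(114) = 0 + (7 + 114**2 - 10*114) = 0 + (7 + 12996 - 1140) = 0 + 11863 = 11863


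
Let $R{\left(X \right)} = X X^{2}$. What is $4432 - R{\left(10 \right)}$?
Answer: $3432$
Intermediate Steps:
$R{\left(X \right)} = X^{3}$
$4432 - R{\left(10 \right)} = 4432 - 10^{3} = 4432 - 1000 = 3432$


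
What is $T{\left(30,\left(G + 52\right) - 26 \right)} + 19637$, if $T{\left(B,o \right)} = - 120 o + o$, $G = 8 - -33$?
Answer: $11664$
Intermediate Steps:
$G = 41$ ($G = 8 + 33 = 41$)
$T{\left(B,o \right)} = - 119 o$
$T{\left(30,\left(G + 52\right) - 26 \right)} + 19637 = - 119 \left(\left(41 + 52\right) - 26\right) + 19637 = - 119 \left(93 - 26\right) + 19637 = \left(-119\right) 67 + 19637 = -7973 + 19637 = 11664$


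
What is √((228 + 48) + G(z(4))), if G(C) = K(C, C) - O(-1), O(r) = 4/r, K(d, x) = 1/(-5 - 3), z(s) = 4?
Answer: √4478/4 ≈ 16.729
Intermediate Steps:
K(d, x) = -⅛ (K(d, x) = 1/(-8) = -⅛)
G(C) = 31/8 (G(C) = -⅛ - 4/(-1) = -⅛ - 4*(-1) = -⅛ - 1*(-4) = -⅛ + 4 = 31/8)
√((228 + 48) + G(z(4))) = √((228 + 48) + 31/8) = √(276 + 31/8) = √(2239/8) = √4478/4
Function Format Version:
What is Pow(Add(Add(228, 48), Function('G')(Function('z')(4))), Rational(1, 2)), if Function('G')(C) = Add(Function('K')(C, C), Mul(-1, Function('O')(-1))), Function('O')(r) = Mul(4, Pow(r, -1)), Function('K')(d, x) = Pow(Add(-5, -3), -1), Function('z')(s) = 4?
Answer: Mul(Rational(1, 4), Pow(4478, Rational(1, 2))) ≈ 16.729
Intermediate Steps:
Function('K')(d, x) = Rational(-1, 8) (Function('K')(d, x) = Pow(-8, -1) = Rational(-1, 8))
Function('G')(C) = Rational(31, 8) (Function('G')(C) = Add(Rational(-1, 8), Mul(-1, Mul(4, Pow(-1, -1)))) = Add(Rational(-1, 8), Mul(-1, Mul(4, -1))) = Add(Rational(-1, 8), Mul(-1, -4)) = Add(Rational(-1, 8), 4) = Rational(31, 8))
Pow(Add(Add(228, 48), Function('G')(Function('z')(4))), Rational(1, 2)) = Pow(Add(Add(228, 48), Rational(31, 8)), Rational(1, 2)) = Pow(Add(276, Rational(31, 8)), Rational(1, 2)) = Pow(Rational(2239, 8), Rational(1, 2)) = Mul(Rational(1, 4), Pow(4478, Rational(1, 2)))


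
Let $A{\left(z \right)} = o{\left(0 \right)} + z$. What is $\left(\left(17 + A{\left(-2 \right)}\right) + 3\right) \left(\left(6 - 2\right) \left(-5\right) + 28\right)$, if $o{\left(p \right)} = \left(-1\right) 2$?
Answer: $128$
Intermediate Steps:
$o{\left(p \right)} = -2$
$A{\left(z \right)} = -2 + z$
$\left(\left(17 + A{\left(-2 \right)}\right) + 3\right) \left(\left(6 - 2\right) \left(-5\right) + 28\right) = \left(\left(17 - 4\right) + 3\right) \left(\left(6 - 2\right) \left(-5\right) + 28\right) = \left(\left(17 - 4\right) + 3\right) \left(4 \left(-5\right) + 28\right) = \left(13 + 3\right) \left(-20 + 28\right) = 16 \cdot 8 = 128$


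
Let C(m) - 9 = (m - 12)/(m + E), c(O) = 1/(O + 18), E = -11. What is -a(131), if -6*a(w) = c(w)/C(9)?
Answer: 1/9387 ≈ 0.00010653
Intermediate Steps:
c(O) = 1/(18 + O)
C(m) = 9 + (-12 + m)/(-11 + m) (C(m) = 9 + (m - 12)/(m - 11) = 9 + (-12 + m)/(-11 + m))
a(w) = -1/(63*(18 + w)) (a(w) = -1/(6*(18 + w)*((-111 + 10*9)/(-11 + 9))) = -1/(6*(18 + w)*((-111 + 90)/(-2))) = -1/(6*(18 + w)*((-½*(-21)))) = -1/(6*(18 + w)*21/2) = -2/(6*(18 + w)*21) = -1/(63*(18 + w)))
-a(131) = -(-1)/(1134 + 63*131) = -(-1)/(1134 + 8253) = -(-1)/9387 = -1*(-1/9387) = 1/9387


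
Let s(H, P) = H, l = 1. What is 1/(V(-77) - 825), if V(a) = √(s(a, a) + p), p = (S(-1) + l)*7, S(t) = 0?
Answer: -165/136139 - I*√70/680695 ≈ -0.001212 - 1.2291e-5*I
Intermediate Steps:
p = 7 (p = (0 + 1)*7 = 1*7 = 7)
V(a) = √(7 + a) (V(a) = √(a + 7) = √(7 + a))
1/(V(-77) - 825) = 1/(√(7 - 77) - 825) = 1/(√(-70) - 825) = 1/(I*√70 - 825) = 1/(-825 + I*√70)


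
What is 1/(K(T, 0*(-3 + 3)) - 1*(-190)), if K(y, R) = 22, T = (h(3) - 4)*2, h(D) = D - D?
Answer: 1/212 ≈ 0.0047170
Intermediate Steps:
h(D) = 0
T = -8 (T = (0 - 4)*2 = -4*2 = -8)
1/(K(T, 0*(-3 + 3)) - 1*(-190)) = 1/(22 - 1*(-190)) = 1/(22 + 190) = 1/212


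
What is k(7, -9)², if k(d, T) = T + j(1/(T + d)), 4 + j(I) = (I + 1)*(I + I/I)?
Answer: 2601/16 ≈ 162.56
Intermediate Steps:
j(I) = -4 + (1 + I)² (j(I) = -4 + (I + 1)*(I + I/I) = -4 + (1 + I)*(I + 1) = -4 + (1 + I)*(1 + I) = -4 + (1 + I)²)
k(d, T) = -3 + T + (T + d)⁻² + 2/(T + d) (k(d, T) = T + (-3 + (1/(T + d))² + 2/(T + d)) = T + (-3 + (T + d)⁻² + 2/(T + d)) = -3 + T + (T + d)⁻² + 2/(T + d))
k(7, -9)² = (-3 - 9 + 2/(-9 + 7) - 9/(-9 + 7)³ + 7/(-9 + 7)³)² = (-3 - 9 + 2/(-2) - 9/(-2)³ + 7/(-2)³)² = (-3 - 9 + 2*(-½) - 9*(-⅛) + 7*(-⅛))² = (-3 - 9 - 1 + 9/8 - 7/8)² = (-51/4)² = 2601/16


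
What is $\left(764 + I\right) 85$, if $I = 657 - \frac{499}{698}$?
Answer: $\frac{84265515}{698} \approx 1.2072 \cdot 10^{5}$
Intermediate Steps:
$I = \frac{458087}{698}$ ($I = 657 - 499 \cdot \frac{1}{698} = 657 - \frac{499}{698} = \frac{458087}{698} \approx 656.29$)
$\left(764 + I\right) 85 = \left(764 + \frac{458087}{698}\right) 85 = \frac{991359}{698} \cdot 85 = \frac{84265515}{698}$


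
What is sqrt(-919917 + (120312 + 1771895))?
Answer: sqrt(972290) ≈ 986.05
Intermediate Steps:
sqrt(-919917 + (120312 + 1771895)) = sqrt(-919917 + 1892207) = sqrt(972290)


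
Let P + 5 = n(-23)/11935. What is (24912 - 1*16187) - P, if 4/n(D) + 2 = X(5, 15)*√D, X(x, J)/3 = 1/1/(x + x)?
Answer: 269650319401/30887780 + 3*I*√23/6177556 ≈ 8730.0 + 2.329e-6*I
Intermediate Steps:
X(x, J) = 6*x (X(x, J) = 3*(1/1/(x + x)) = 3*(1/1/(2*x)) = 3*(1/(1/(2*x))) = 3*(1*(2*x)) = 3*(2*x) = 6*x)
n(D) = 4/(-2 + 30*√D) (n(D) = 4/(-2 + (6*5)*√D) = 4/(-2 + 30*√D))
P = -5 + 2/(11935*(-1 + 15*I*√23)) (P = -5 + (2/(-1 + 15*√(-23)))/11935 = -5 + (2/(-1 + 15*(I*√23)))*(1/11935) = -5 + (2/(-1 + 15*I*√23))*(1/11935) = -5 + 2/(11935*(-1 + 15*I*√23)) ≈ -5.0 - 2.329e-6*I)
(24912 - 1*16187) - P = (24912 - 1*16187) - (-154438901/30887780 - 3*I*√23/6177556) = (24912 - 16187) + (154438901/30887780 + 3*I*√23/6177556) = 8725 + (154438901/30887780 + 3*I*√23/6177556) = 269650319401/30887780 + 3*I*√23/6177556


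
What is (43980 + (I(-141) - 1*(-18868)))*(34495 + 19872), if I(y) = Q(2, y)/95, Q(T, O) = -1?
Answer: 324601381153/95 ≈ 3.4169e+9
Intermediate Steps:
I(y) = -1/95
(43980 + (I(-141) - 1*(-18868)))*(34495 + 19872) = (43980 + (-1/95 - 1*(-18868)))*(34495 + 19872) = (43980 + (-1/95 + 18868))*54367 = (43980 + 1792459/95)*54367 = (5970559/95)*54367 = 324601381153/95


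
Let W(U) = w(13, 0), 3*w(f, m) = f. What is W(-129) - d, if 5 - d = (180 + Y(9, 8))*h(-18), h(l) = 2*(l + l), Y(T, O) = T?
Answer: -40826/3 ≈ -13609.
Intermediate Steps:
w(f, m) = f/3
h(l) = 4*l (h(l) = 2*(2*l) = 4*l)
W(U) = 13/3 (W(U) = (⅓)*13 = 13/3)
d = 13613 (d = 5 - (180 + 9)*4*(-18) = 5 - 189*(-72) = 5 - 1*(-13608) = 5 + 13608 = 13613)
W(-129) - d = 13/3 - 1*13613 = 13/3 - 13613 = -40826/3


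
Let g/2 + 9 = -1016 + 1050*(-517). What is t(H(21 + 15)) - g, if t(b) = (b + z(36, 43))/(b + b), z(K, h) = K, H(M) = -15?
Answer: 10877493/10 ≈ 1.0878e+6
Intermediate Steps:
t(b) = (36 + b)/(2*b) (t(b) = (b + 36)/(b + b) = (36 + b)/((2*b)) = (36 + b)*(1/(2*b)) = (36 + b)/(2*b))
g = -1087750 (g = -18 + 2*(-1016 + 1050*(-517)) = -18 + 2*(-1016 - 542850) = -18 + 2*(-543866) = -18 - 1087732 = -1087750)
t(H(21 + 15)) - g = (½)*(36 - 15)/(-15) - 1*(-1087750) = (½)*(-1/15)*21 + 1087750 = -7/10 + 1087750 = 10877493/10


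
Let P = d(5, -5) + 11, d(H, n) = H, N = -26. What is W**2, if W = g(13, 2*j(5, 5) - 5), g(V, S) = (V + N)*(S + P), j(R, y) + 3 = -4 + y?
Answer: 8281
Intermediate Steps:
j(R, y) = -7 + y (j(R, y) = -3 + (-4 + y) = -7 + y)
P = 16 (P = 5 + 11 = 16)
g(V, S) = (-26 + V)*(16 + S) (g(V, S) = (V - 26)*(S + 16) = (-26 + V)*(16 + S))
W = -91 (W = -416 - 26*(2*(-7 + 5) - 5) + 16*13 + (2*(-7 + 5) - 5)*13 = -416 - 26*(2*(-2) - 5) + 208 + (2*(-2) - 5)*13 = -416 - 26*(-4 - 5) + 208 + (-4 - 5)*13 = -416 - 26*(-9) + 208 - 9*13 = -416 + 234 + 208 - 117 = -91)
W**2 = (-91)**2 = 8281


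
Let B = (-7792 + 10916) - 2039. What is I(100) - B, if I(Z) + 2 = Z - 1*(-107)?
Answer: -880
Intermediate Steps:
I(Z) = 105 + Z (I(Z) = -2 + (Z - 1*(-107)) = -2 + (Z + 107) = -2 + (107 + Z) = 105 + Z)
B = 1085 (B = 3124 - 2039 = 1085)
I(100) - B = (105 + 100) - 1*1085 = 205 - 1085 = -880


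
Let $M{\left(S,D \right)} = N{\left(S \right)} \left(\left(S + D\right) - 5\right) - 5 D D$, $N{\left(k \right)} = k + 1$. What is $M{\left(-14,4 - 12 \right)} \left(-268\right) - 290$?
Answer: $30101470$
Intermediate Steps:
$N{\left(k \right)} = 1 + k$
$M{\left(S,D \right)} = - 5 D^{2} \left(1 + S\right) \left(-5 + D + S\right)$ ($M{\left(S,D \right)} = \left(1 + S\right) \left(\left(S + D\right) - 5\right) - 5 D D = \left(1 + S\right) \left(\left(D + S\right) - 5\right) \left(- 5 D^{2}\right) = \left(1 + S\right) \left(-5 + D + S\right) \left(- 5 D^{2}\right) = - 5 D^{2} \left(1 + S\right) \left(-5 + D + S\right)$)
$M{\left(-14,4 - 12 \right)} \left(-268\right) - 290 = - 5 \left(4 - 12\right)^{2} \left(1 - 14\right) \left(-5 + \left(4 - 12\right) - 14\right) \left(-268\right) - 290 = \left(-5\right) \left(4 - 12\right)^{2} \left(-13\right) \left(-5 + \left(4 - 12\right) - 14\right) \left(-268\right) - 290 = \left(-5\right) \left(-8\right)^{2} \left(-13\right) \left(-5 - 8 - 14\right) \left(-268\right) - 290 = \left(-5\right) 64 \left(-13\right) \left(-27\right) \left(-268\right) - 290 = \left(-112320\right) \left(-268\right) - 290 = 30101760 - 290 = 30101470$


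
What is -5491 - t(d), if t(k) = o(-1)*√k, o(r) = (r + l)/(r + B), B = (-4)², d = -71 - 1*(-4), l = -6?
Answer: -5491 + 7*I*√67/15 ≈ -5491.0 + 3.8198*I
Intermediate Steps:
d = -67 (d = -71 + 4 = -67)
B = 16
o(r) = (-6 + r)/(16 + r) (o(r) = (r - 6)/(r + 16) = (-6 + r)/(16 + r))
t(k) = -7*√k/15 (t(k) = ((-6 - 1)/(16 - 1))*√k = (-7/15)*√k = ((1/15)*(-7))*√k = -7*√k/15)
-5491 - t(d) = -5491 - (-7)*√(-67)/15 = -5491 - (-7)*I*√67/15 = -5491 + 7*I*√67/15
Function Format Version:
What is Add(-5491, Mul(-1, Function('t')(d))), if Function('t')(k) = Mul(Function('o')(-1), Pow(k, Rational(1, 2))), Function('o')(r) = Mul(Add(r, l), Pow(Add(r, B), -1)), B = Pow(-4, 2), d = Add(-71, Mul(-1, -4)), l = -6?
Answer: Add(-5491, Mul(Rational(7, 15), I, Pow(67, Rational(1, 2)))) ≈ Add(-5491.0, Mul(3.8198, I))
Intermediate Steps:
d = -67 (d = Add(-71, 4) = -67)
B = 16
Function('o')(r) = Mul(Pow(Add(16, r), -1), Add(-6, r)) (Function('o')(r) = Mul(Add(r, -6), Pow(Add(r, 16), -1)) = Mul(Add(-6, r), Pow(Add(16, r), -1)) = Mul(Pow(Add(16, r), -1), Add(-6, r)))
Function('t')(k) = Mul(Rational(-7, 15), Pow(k, Rational(1, 2))) (Function('t')(k) = Mul(Mul(Pow(Add(16, -1), -1), Add(-6, -1)), Pow(k, Rational(1, 2))) = Mul(Mul(Pow(15, -1), -7), Pow(k, Rational(1, 2))) = Mul(Mul(Rational(1, 15), -7), Pow(k, Rational(1, 2))) = Mul(Rational(-7, 15), Pow(k, Rational(1, 2))))
Add(-5491, Mul(-1, Function('t')(d))) = Add(-5491, Mul(-1, Mul(Rational(-7, 15), Pow(-67, Rational(1, 2))))) = Add(-5491, Mul(-1, Mul(Rational(-7, 15), Mul(I, Pow(67, Rational(1, 2)))))) = Add(-5491, Mul(-1, Mul(Rational(-7, 15), I, Pow(67, Rational(1, 2))))) = Add(-5491, Mul(Rational(7, 15), I, Pow(67, Rational(1, 2))))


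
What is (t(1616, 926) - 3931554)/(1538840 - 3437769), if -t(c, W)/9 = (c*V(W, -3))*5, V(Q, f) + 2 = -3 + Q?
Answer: 70906674/1898929 ≈ 37.340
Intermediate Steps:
V(Q, f) = -5 + Q (V(Q, f) = -2 + (-3 + Q) = -5 + Q)
t(c, W) = -45*c*(-5 + W) (t(c, W) = -9*c*(-5 + W)*5 = -45*c*(-5 + W))
(t(1616, 926) - 3931554)/(1538840 - 3437769) = (45*1616*(5 - 1*926) - 3931554)/(1538840 - 3437769) = (45*1616*(5 - 926) - 3931554)/(-1898929) = (45*1616*(-921) - 3931554)*(-1/1898929) = (-66975120 - 3931554)*(-1/1898929) = -70906674*(-1/1898929) = 70906674/1898929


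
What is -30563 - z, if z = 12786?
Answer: -43349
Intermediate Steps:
-30563 - z = -30563 - 1*12786 = -30563 - 12786 = -43349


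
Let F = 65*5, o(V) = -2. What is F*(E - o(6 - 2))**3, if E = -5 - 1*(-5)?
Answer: 2600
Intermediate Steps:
E = 0 (E = -5 + 5 = 0)
F = 325
F*(E - o(6 - 2))**3 = 325*(0 - 1*(-2))**3 = 325*(0 + 2)**3 = 325*2**3 = 325*8 = 2600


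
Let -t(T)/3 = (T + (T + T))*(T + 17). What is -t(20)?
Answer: 6660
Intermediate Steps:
t(T) = -9*T*(17 + T) (t(T) = -3*(T + (T + T))*(T + 17) = -3*(T + 2*T)*(17 + T) = -3*3*T*(17 + T) = -9*T*(17 + T))
-t(20) = -(-9)*20*(17 + 20) = -(-9)*20*37 = -1*(-6660) = 6660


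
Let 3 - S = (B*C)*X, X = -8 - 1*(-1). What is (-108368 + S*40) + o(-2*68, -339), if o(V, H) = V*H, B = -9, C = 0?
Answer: -62144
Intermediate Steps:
X = -7 (X = -8 + 1 = -7)
S = 3 (S = 3 - (-9*0)*(-7) = 3 - 0*(-7) = 3 - 1*0 = 3 + 0 = 3)
o(V, H) = H*V
(-108368 + S*40) + o(-2*68, -339) = (-108368 + 3*40) - (-678)*68 = (-108368 + 120) - 339*(-136) = -108248 + 46104 = -62144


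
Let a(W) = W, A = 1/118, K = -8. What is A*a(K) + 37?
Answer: 2179/59 ≈ 36.932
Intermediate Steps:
A = 1/118 ≈ 0.0084746
A*a(K) + 37 = (1/118)*(-8) + 37 = -4/59 + 37 = 2179/59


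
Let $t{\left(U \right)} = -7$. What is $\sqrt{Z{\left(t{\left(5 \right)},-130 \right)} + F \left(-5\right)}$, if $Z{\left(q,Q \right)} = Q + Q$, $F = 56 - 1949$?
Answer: $\sqrt{9205} \approx 95.943$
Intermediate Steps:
$F = -1893$
$Z{\left(q,Q \right)} = 2 Q$
$\sqrt{Z{\left(t{\left(5 \right)},-130 \right)} + F \left(-5\right)} = \sqrt{2 \left(-130\right) - -9465} = \sqrt{-260 + 9465} = \sqrt{9205}$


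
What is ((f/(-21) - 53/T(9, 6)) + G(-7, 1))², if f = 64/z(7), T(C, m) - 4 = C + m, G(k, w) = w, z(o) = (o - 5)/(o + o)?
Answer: 1737124/3249 ≈ 534.66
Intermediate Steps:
z(o) = (-5 + o)/(2*o) (z(o) = (-5 + o)/((2*o)) = (-5 + o)*(1/(2*o)) = (-5 + o)/(2*o))
T(C, m) = 4 + C + m (T(C, m) = 4 + (C + m) = 4 + C + m)
f = 448 (f = 64/(((½)*(-5 + 7)/7)) = 64/(((½)*(⅐)*2)) = 64/(⅐) = 64*7 = 448)
((f/(-21) - 53/T(9, 6)) + G(-7, 1))² = ((448/(-21) - 53/(4 + 9 + 6)) + 1)² = ((448*(-1/21) - 53/19) + 1)² = ((-64/3 - 53*1/19) + 1)² = ((-64/3 - 53/19) + 1)² = (-1375/57 + 1)² = (-1318/57)² = 1737124/3249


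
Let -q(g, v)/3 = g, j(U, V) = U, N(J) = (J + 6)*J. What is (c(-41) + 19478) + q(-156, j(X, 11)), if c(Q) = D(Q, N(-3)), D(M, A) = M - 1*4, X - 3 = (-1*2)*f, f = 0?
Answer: 19901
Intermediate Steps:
X = 3 (X = 3 - 1*2*0 = 3 - 2*0 = 3 + 0 = 3)
N(J) = J*(6 + J) (N(J) = (6 + J)*J = J*(6 + J))
D(M, A) = -4 + M (D(M, A) = M - 4 = -4 + M)
c(Q) = -4 + Q
q(g, v) = -3*g
(c(-41) + 19478) + q(-156, j(X, 11)) = ((-4 - 41) + 19478) - 3*(-156) = (-45 + 19478) + 468 = 19433 + 468 = 19901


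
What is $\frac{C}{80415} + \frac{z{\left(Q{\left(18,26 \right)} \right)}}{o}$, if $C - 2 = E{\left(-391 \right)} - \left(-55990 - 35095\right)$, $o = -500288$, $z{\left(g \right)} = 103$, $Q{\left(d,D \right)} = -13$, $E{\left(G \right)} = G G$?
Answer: $\frac{122045980039}{40230659520} \approx 3.0337$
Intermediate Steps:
$E{\left(G \right)} = G^{2}$
$C = 243968$ ($C = 2 - \left(-55990 - 152881 - 35095\right) = 2 + \left(152881 - \left(-55990 - 35095\right)\right) = 2 + \left(152881 - -91085\right) = 2 + \left(152881 + 91085\right) = 2 + 243966 = 243968$)
$\frac{C}{80415} + \frac{z{\left(Q{\left(18,26 \right)} \right)}}{o} = \frac{243968}{80415} + \frac{103}{-500288} = 243968 \cdot \frac{1}{80415} + 103 \left(- \frac{1}{500288}\right) = \frac{243968}{80415} - \frac{103}{500288} = \frac{122045980039}{40230659520}$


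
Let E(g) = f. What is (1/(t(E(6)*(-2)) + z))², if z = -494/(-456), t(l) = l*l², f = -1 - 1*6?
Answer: 144/1085109481 ≈ 1.3271e-7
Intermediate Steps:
f = -7 (f = -1 - 6 = -7)
E(g) = -7
t(l) = l³
z = 13/12 (z = -494*(-1/456) = 13/12 ≈ 1.0833)
(1/(t(E(6)*(-2)) + z))² = (1/((-7*(-2))³ + 13/12))² = (1/(14³ + 13/12))² = (1/(2744 + 13/12))² = (1/(32941/12))² = (12/32941)² = 144/1085109481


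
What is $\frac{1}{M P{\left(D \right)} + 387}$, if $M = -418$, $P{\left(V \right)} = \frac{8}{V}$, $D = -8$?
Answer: $\frac{1}{805} \approx 0.0012422$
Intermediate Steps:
$\frac{1}{M P{\left(D \right)} + 387} = \frac{1}{- 418 \frac{8}{-8} + 387} = \frac{1}{- 418 \cdot 8 \left(- \frac{1}{8}\right) + 387} = \frac{1}{\left(-418\right) \left(-1\right) + 387} = \frac{1}{418 + 387} = \frac{1}{805}$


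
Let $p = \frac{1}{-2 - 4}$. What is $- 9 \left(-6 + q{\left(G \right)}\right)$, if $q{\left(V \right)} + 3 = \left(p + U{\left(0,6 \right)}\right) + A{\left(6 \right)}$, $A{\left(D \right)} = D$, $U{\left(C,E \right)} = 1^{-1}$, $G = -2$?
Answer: $\frac{39}{2} \approx 19.5$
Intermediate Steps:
$U{\left(C,E \right)} = 1$
$p = - \frac{1}{6}$ ($p = \frac{1}{-6} = - \frac{1}{6} \approx -0.16667$)
$q{\left(V \right)} = \frac{23}{6}$ ($q{\left(V \right)} = -3 + \left(\left(- \frac{1}{6} + 1\right) + 6\right) = -3 + \left(\frac{5}{6} + 6\right) = -3 + \frac{41}{6} = \frac{23}{6}$)
$- 9 \left(-6 + q{\left(G \right)}\right) = - 9 \left(-6 + \frac{23}{6}\right) = \left(-9\right) \left(- \frac{13}{6}\right) = \frac{39}{2}$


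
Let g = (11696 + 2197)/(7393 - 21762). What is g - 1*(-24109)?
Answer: 346408328/14369 ≈ 24108.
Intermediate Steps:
g = -13893/14369 (g = 13893/(-14369) = 13893*(-1/14369) = -13893/14369 ≈ -0.96687)
g - 1*(-24109) = -13893/14369 - 1*(-24109) = -13893/14369 + 24109 = 346408328/14369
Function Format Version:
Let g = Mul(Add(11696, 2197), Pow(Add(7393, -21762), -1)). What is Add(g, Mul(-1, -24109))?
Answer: Rational(346408328, 14369) ≈ 24108.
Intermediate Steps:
g = Rational(-13893, 14369) (g = Mul(13893, Pow(-14369, -1)) = Mul(13893, Rational(-1, 14369)) = Rational(-13893, 14369) ≈ -0.96687)
Add(g, Mul(-1, -24109)) = Add(Rational(-13893, 14369), Mul(-1, -24109)) = Add(Rational(-13893, 14369), 24109) = Rational(346408328, 14369)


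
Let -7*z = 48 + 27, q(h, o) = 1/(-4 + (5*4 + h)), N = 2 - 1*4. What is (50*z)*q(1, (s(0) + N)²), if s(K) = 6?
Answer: -3750/119 ≈ -31.513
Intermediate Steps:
N = -2 (N = 2 - 4 = -2)
q(h, o) = 1/(16 + h) (q(h, o) = 1/(-4 + (20 + h)) = 1/(16 + h))
z = -75/7 (z = -(48 + 27)/7 = -⅐*75 = -75/7 ≈ -10.714)
(50*z)*q(1, (s(0) + N)²) = (50*(-75/7))/(16 + 1) = -3750/7/17 = -3750/7*1/17 = -3750/119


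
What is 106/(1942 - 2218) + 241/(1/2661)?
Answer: 88499485/138 ≈ 6.4130e+5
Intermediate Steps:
106/(1942 - 2218) + 241/(1/2661) = 106/(-276) + 241/(1/2661) = 106*(-1/276) + 241*2661 = -53/138 + 641301 = 88499485/138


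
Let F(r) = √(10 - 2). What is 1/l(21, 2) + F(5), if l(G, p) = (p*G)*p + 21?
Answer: 1/105 + 2*√2 ≈ 2.8380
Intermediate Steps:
l(G, p) = 21 + G*p² (l(G, p) = (G*p)*p + 21 = G*p² + 21 = 21 + G*p²)
F(r) = 2*√2 (F(r) = √8 = 2*√2)
1/l(21, 2) + F(5) = 1/(21 + 21*2²) + 2*√2 = 1/(21 + 21*4) + 2*√2 = 1/(21 + 84) + 2*√2 = 1/105 + 2*√2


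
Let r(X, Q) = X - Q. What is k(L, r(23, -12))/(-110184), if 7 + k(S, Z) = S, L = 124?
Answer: -39/36728 ≈ -0.0010619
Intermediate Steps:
k(S, Z) = -7 + S
k(L, r(23, -12))/(-110184) = (-7 + 124)/(-110184) = 117*(-1/110184) = -39/36728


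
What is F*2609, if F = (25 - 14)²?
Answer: 315689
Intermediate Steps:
F = 121 (F = 11² = 121)
F*2609 = 121*2609 = 315689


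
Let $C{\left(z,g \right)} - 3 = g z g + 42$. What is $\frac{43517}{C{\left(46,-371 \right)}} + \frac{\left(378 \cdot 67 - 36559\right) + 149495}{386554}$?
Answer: $\frac{446115904770}{1223739317087} \approx 0.36455$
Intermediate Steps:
$C{\left(z,g \right)} = 45 + z g^{2}$ ($C{\left(z,g \right)} = 3 + \left(g z g + 42\right) = 3 + \left(z g^{2} + 42\right) = 3 + \left(42 + z g^{2}\right) = 45 + z g^{2}$)
$\frac{43517}{C{\left(46,-371 \right)}} + \frac{\left(378 \cdot 67 - 36559\right) + 149495}{386554} = \frac{43517}{45 + 46 \left(-371\right)^{2}} + \frac{\left(378 \cdot 67 - 36559\right) + 149495}{386554} = \frac{43517}{45 + 46 \cdot 137641} + \left(\left(25326 - 36559\right) + 149495\right) \frac{1}{386554} = \frac{43517}{45 + 6331486} + \left(\left(25326 - 36559\right) + 149495\right) \frac{1}{386554} = \frac{43517}{6331531} + \left(-11233 + 149495\right) \frac{1}{386554} = 43517 \cdot \frac{1}{6331531} + 138262 \cdot \frac{1}{386554} = \frac{43517}{6331531} + \frac{69131}{193277} = \frac{446115904770}{1223739317087}$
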